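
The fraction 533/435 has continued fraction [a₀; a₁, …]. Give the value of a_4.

⌊533/435⌋ = 1, remainder 98
⌊435/98⌋ = 4, remainder 43
⌊98/43⌋ = 2, remainder 12
⌊43/12⌋ = 3, remainder 7
⌊12/7⌋ = 1, remainder 5

1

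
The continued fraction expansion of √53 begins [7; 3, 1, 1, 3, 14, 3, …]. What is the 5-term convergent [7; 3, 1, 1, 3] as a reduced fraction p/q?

182/25

Use the convergent recurrence hₖ = aₖ·hₖ₋₁ + hₖ₋₂ (and likewise for the denominators kₖ):
a_0 = 7: 7/1
a_1 = 3: 22/3
a_2 = 1: 29/4
a_3 = 1: 51/7
a_4 = 3: 182/25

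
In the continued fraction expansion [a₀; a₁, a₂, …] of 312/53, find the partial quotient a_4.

Apply division with remainder until the remainder is 0:
312 = 5·53 + 47, so a_0 = 5
53 = 1·47 + 6, so a_1 = 1
47 = 7·6 + 5, so a_2 = 7
6 = 1·5 + 1, so a_3 = 1
5 = 5·1 + 0, so a_4 = 5

5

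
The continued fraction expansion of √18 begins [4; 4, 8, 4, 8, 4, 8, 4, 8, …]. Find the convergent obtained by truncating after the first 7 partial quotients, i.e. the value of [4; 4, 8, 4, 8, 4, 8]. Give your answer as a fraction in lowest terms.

161564/38081

Build up convergents one term at a time:
a_0 = 4: 4/1
a_1 = 4: 17/4
a_2 = 8: 140/33
a_3 = 4: 577/136
a_4 = 8: 4756/1121
a_5 = 4: 19601/4620
a_6 = 8: 161564/38081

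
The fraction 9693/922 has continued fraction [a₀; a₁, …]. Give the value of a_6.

9693 ÷ 922 → quotient 10, remainder 473
922 ÷ 473 → quotient 1, remainder 449
473 ÷ 449 → quotient 1, remainder 24
449 ÷ 24 → quotient 18, remainder 17
24 ÷ 17 → quotient 1, remainder 7
17 ÷ 7 → quotient 2, remainder 3
7 ÷ 3 → quotient 2, remainder 1

2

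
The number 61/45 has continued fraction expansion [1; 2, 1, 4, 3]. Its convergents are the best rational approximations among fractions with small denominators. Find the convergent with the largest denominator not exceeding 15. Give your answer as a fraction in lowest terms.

19/14

List convergents until the denominator exceeds the bound:
a_0 = 1: 1/1  (≤ bound)
a_1 = 2: 3/2  (≤ bound)
a_2 = 1: 4/3  (≤ bound)
a_3 = 4: 19/14  (≤ bound)
a_4 = 3: 61/45  (> 15, stop)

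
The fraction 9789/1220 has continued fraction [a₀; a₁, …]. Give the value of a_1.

42

9789 = 8·1220 + 29, so a_0 = 8
1220 = 42·29 + 2, so a_1 = 42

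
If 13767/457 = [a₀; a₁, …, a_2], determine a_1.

8

13767 = 30·457 + 57, so a_0 = 30
457 = 8·57 + 1, so a_1 = 8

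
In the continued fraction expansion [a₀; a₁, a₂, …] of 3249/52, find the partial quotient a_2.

12

3249 ÷ 52 → quotient 62, remainder 25
52 ÷ 25 → quotient 2, remainder 2
25 ÷ 2 → quotient 12, remainder 1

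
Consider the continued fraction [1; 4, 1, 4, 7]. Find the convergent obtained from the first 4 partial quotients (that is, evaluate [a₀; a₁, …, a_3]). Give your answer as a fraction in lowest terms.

29/24

Work from the innermost term outward:
Start with 4.
1 + 1/(4/1) = 1 + 1/4 = 5/4
4 + 1/(5/4) = 4 + 4/5 = 24/5
1 + 1/(24/5) = 1 + 5/24 = 29/24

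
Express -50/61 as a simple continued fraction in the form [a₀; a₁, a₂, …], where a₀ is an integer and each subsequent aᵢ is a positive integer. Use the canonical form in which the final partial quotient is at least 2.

Repeatedly divide and take the remainder:
-50 = -1·61 + 11, so a_0 = -1
61 = 5·11 + 6, so a_1 = 5
11 = 1·6 + 5, so a_2 = 1
6 = 1·5 + 1, so a_3 = 1
5 = 5·1 + 0, so a_4 = 5

[-1; 5, 1, 1, 5]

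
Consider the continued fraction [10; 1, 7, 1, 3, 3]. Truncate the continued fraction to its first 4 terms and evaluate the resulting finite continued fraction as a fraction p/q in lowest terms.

Use the convergent recurrence hₖ = aₖ·hₖ₋₁ + hₖ₋₂ (and likewise for the denominators kₖ):
a_0 = 10: 10/1
a_1 = 1: 11/1
a_2 = 7: 87/8
a_3 = 1: 98/9

98/9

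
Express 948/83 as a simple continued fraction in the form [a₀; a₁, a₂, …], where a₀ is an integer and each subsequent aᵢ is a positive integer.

Apply division with remainder until the remainder is 0:
948 ÷ 83 → quotient 11, remainder 35
83 ÷ 35 → quotient 2, remainder 13
35 ÷ 13 → quotient 2, remainder 9
13 ÷ 9 → quotient 1, remainder 4
9 ÷ 4 → quotient 2, remainder 1
4 ÷ 1 → quotient 4, remainder 0

[11; 2, 2, 1, 2, 4]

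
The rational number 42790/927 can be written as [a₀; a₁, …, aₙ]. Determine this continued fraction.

[46; 6, 3, 1, 3, 1, 7]

Apply division with remainder until the remainder is 0:
42790 ÷ 927 → quotient 46, remainder 148
927 ÷ 148 → quotient 6, remainder 39
148 ÷ 39 → quotient 3, remainder 31
39 ÷ 31 → quotient 1, remainder 8
31 ÷ 8 → quotient 3, remainder 7
8 ÷ 7 → quotient 1, remainder 1
7 ÷ 1 → quotient 7, remainder 0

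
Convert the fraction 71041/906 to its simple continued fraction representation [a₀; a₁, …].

⌊71041/906⌋ = 78, remainder 373
⌊906/373⌋ = 2, remainder 160
⌊373/160⌋ = 2, remainder 53
⌊160/53⌋ = 3, remainder 1
⌊53/1⌋ = 53, remainder 0

[78; 2, 2, 3, 53]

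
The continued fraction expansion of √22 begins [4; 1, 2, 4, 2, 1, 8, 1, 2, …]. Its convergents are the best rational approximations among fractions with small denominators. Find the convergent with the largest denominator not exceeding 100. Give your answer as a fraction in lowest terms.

a_0 = 4: 4/1  (≤ bound)
a_1 = 1: 5/1  (≤ bound)
a_2 = 2: 14/3  (≤ bound)
a_3 = 4: 61/13  (≤ bound)
a_4 = 2: 136/29  (≤ bound)
a_5 = 1: 197/42  (≤ bound)
a_6 = 8: 1712/365  (> 100, stop)

197/42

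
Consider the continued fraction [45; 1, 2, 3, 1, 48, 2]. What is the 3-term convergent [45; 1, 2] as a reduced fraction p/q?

137/3

a_0 = 45: 45/1
a_1 = 1: 46/1
a_2 = 2: 137/3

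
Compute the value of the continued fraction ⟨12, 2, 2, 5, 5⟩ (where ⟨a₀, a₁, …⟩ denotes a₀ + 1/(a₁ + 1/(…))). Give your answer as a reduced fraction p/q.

1737/140

Start with 5.
5 + 1/(5/1) = 5 + 1/5 = 26/5
2 + 1/(26/5) = 2 + 5/26 = 57/26
2 + 1/(57/26) = 2 + 26/57 = 140/57
12 + 1/(140/57) = 12 + 57/140 = 1737/140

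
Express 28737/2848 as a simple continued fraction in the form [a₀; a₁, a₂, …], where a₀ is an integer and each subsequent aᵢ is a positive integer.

[10; 11, 12, 4, 5]

28737 = 10·2848 + 257, so a_0 = 10
2848 = 11·257 + 21, so a_1 = 11
257 = 12·21 + 5, so a_2 = 12
21 = 4·5 + 1, so a_3 = 4
5 = 5·1 + 0, so a_4 = 5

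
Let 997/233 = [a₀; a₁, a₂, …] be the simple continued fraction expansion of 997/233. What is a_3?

1

Run the Euclidean algorithm, recording each quotient:
⌊997/233⌋ = 4, remainder 65
⌊233/65⌋ = 3, remainder 38
⌊65/38⌋ = 1, remainder 27
⌊38/27⌋ = 1, remainder 11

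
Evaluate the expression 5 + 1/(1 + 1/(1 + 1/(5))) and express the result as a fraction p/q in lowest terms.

61/11

Compute successive convergents:
a_0 = 5: 5/1
a_1 = 1: 6/1
a_2 = 1: 11/2
a_3 = 5: 61/11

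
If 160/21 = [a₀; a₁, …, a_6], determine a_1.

1

Repeatedly divide and take the remainder:
160 ÷ 21 → quotient 7, remainder 13
21 ÷ 13 → quotient 1, remainder 8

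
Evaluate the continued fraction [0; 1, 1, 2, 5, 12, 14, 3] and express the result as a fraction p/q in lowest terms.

Collapse the nested fraction from the inside out:
Start with 3.
14 + 1/(3/1) = 14 + 1/3 = 43/3
12 + 1/(43/3) = 12 + 3/43 = 519/43
5 + 1/(519/43) = 5 + 43/519 = 2638/519
2 + 1/(2638/519) = 2 + 519/2638 = 5795/2638
1 + 1/(5795/2638) = 1 + 2638/5795 = 8433/5795
1 + 1/(8433/5795) = 1 + 5795/8433 = 14228/8433
0 + 1/(14228/8433) = 0 + 8433/14228 = 8433/14228

8433/14228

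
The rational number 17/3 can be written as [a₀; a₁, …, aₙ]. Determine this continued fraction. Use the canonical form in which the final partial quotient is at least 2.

[5; 1, 2]

Apply division with remainder until the remainder is 0:
17 = 5·3 + 2, so a_0 = 5
3 = 1·2 + 1, so a_1 = 1
2 = 2·1 + 0, so a_2 = 2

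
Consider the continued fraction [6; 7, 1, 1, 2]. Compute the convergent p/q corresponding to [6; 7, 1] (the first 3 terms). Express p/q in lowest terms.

49/8

Starting at the tail and folding back:
Start with 1.
7 + 1/(1/1) = 7 + 1/1 = 8/1
6 + 1/(8/1) = 6 + 1/8 = 49/8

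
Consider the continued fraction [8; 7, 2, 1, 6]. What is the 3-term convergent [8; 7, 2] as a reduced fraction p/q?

Use the convergent recurrence hₖ = aₖ·hₖ₋₁ + hₖ₋₂ (and likewise for the denominators kₖ):
a_0 = 8: 8/1
a_1 = 7: 57/7
a_2 = 2: 122/15

122/15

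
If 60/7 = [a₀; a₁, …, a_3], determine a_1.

Repeatedly divide and take the remainder:
60 = 8·7 + 4, so a_0 = 8
7 = 1·4 + 3, so a_1 = 1

1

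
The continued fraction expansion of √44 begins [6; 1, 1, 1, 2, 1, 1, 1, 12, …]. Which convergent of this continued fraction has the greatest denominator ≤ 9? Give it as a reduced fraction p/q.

53/8

a_0 = 6: 6/1  (≤ bound)
a_1 = 1: 7/1  (≤ bound)
a_2 = 1: 13/2  (≤ bound)
a_3 = 1: 20/3  (≤ bound)
a_4 = 2: 53/8  (≤ bound)
a_5 = 1: 73/11  (> 9, stop)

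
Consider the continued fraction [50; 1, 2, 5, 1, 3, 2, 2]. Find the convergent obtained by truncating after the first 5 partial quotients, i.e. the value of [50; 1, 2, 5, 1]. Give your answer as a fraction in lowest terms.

Build up convergents one term at a time:
a_0 = 50: 50/1
a_1 = 1: 51/1
a_2 = 2: 152/3
a_3 = 5: 811/16
a_4 = 1: 963/19

963/19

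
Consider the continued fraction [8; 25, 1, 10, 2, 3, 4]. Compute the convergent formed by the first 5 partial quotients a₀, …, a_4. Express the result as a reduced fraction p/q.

Build up convergents one term at a time:
a_0 = 8: 8/1
a_1 = 25: 201/25
a_2 = 1: 209/26
a_3 = 10: 2291/285
a_4 = 2: 4791/596

4791/596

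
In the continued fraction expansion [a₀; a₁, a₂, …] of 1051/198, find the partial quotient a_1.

Run the Euclidean algorithm, recording each quotient:
⌊1051/198⌋ = 5, remainder 61
⌊198/61⌋ = 3, remainder 15

3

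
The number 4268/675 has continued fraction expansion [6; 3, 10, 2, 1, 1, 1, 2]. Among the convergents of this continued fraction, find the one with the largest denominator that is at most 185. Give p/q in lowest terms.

1018/161

a_0 = 6: 6/1  (≤ bound)
a_1 = 3: 19/3  (≤ bound)
a_2 = 10: 196/31  (≤ bound)
a_3 = 2: 411/65  (≤ bound)
a_4 = 1: 607/96  (≤ bound)
a_5 = 1: 1018/161  (≤ bound)
a_6 = 1: 1625/257  (> 185, stop)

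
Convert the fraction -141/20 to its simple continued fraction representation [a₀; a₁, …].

[-8; 1, 19]

-141 = -8·20 + 19, so a_0 = -8
20 = 1·19 + 1, so a_1 = 1
19 = 19·1 + 0, so a_2 = 19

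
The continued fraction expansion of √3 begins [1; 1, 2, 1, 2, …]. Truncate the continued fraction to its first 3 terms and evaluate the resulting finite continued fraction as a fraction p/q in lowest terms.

5/3

Build up convergents one term at a time:
a_0 = 1: 1/1
a_1 = 1: 2/1
a_2 = 2: 5/3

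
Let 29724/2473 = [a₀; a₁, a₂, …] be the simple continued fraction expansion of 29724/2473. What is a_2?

1

Repeatedly divide and take the remainder:
29724 ÷ 2473 → quotient 12, remainder 48
2473 ÷ 48 → quotient 51, remainder 25
48 ÷ 25 → quotient 1, remainder 23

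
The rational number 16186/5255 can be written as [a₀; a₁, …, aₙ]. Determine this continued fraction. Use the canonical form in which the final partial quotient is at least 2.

[3; 12, 2, 13, 1, 1, 7]

16186 ÷ 5255 → quotient 3, remainder 421
5255 ÷ 421 → quotient 12, remainder 203
421 ÷ 203 → quotient 2, remainder 15
203 ÷ 15 → quotient 13, remainder 8
15 ÷ 8 → quotient 1, remainder 7
8 ÷ 7 → quotient 1, remainder 1
7 ÷ 1 → quotient 7, remainder 0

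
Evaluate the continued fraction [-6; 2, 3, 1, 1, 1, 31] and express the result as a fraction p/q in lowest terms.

Use the convergent recurrence hₖ = aₖ·hₖ₋₁ + hₖ₋₂ (and likewise for the denominators kₖ):
a_0 = -6: -6/1
a_1 = 2: -11/2
a_2 = 3: -39/7
a_3 = 1: -50/9
a_4 = 1: -89/16
a_5 = 1: -139/25
a_6 = 31: -4398/791

-4398/791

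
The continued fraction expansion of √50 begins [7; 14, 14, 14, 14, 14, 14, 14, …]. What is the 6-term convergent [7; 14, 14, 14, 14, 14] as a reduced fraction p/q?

3880899/548842

Build up convergents one term at a time:
a_0 = 7: 7/1
a_1 = 14: 99/14
a_2 = 14: 1393/197
a_3 = 14: 19601/2772
a_4 = 14: 275807/39005
a_5 = 14: 3880899/548842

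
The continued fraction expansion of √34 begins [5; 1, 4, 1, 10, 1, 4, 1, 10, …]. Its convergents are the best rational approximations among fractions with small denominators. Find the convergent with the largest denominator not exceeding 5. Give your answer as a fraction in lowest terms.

a_0 = 5: 5/1  (≤ bound)
a_1 = 1: 6/1  (≤ bound)
a_2 = 4: 29/5  (≤ bound)
a_3 = 1: 35/6  (> 5, stop)

29/5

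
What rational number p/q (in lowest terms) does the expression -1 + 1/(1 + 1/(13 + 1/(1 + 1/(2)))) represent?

Collapse the nested fraction from the inside out:
Start with 2.
1 + 1/(2/1) = 1 + 1/2 = 3/2
13 + 1/(3/2) = 13 + 2/3 = 41/3
1 + 1/(41/3) = 1 + 3/41 = 44/41
-1 + 1/(44/41) = -1 + 41/44 = -3/44

-3/44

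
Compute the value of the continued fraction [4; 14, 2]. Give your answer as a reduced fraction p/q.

a_0 = 4: 4/1
a_1 = 14: 57/14
a_2 = 2: 118/29

118/29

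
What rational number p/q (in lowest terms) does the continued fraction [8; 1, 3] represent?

35/4

Start with 3.
1 + 1/(3/1) = 1 + 1/3 = 4/3
8 + 1/(4/3) = 8 + 3/4 = 35/4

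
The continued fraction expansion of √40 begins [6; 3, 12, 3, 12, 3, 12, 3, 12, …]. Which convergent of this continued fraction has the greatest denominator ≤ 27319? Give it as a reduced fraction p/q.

a_0 = 6: 6/1  (≤ bound)
a_1 = 3: 19/3  (≤ bound)
a_2 = 12: 234/37  (≤ bound)
a_3 = 3: 721/114  (≤ bound)
a_4 = 12: 8886/1405  (≤ bound)
a_5 = 3: 27379/4329  (≤ bound)
a_6 = 12: 337434/53353  (> 27319, stop)

27379/4329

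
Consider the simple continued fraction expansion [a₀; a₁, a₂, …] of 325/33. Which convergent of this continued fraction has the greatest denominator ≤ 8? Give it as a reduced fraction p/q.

List convergents until the denominator exceeds the bound:
a_0 = 9: 9/1  (≤ bound)
a_1 = 1: 10/1  (≤ bound)
a_2 = 5: 59/6  (≤ bound)
a_3 = 1: 69/7  (≤ bound)
a_4 = 1: 128/13  (> 8, stop)

69/7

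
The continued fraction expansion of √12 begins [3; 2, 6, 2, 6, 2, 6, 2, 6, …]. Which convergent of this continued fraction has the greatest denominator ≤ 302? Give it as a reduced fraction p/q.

627/181

a_0 = 3: 3/1  (≤ bound)
a_1 = 2: 7/2  (≤ bound)
a_2 = 6: 45/13  (≤ bound)
a_3 = 2: 97/28  (≤ bound)
a_4 = 6: 627/181  (≤ bound)
a_5 = 2: 1351/390  (> 302, stop)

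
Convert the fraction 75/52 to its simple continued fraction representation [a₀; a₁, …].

[1; 2, 3, 1, 5]

⌊75/52⌋ = 1, remainder 23
⌊52/23⌋ = 2, remainder 6
⌊23/6⌋ = 3, remainder 5
⌊6/5⌋ = 1, remainder 1
⌊5/1⌋ = 5, remainder 0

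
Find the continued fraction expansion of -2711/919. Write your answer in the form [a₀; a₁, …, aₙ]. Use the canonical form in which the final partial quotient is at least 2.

[-3; 19, 1, 45]

Apply division with remainder until the remainder is 0:
-2711 = -3·919 + 46, so a_0 = -3
919 = 19·46 + 45, so a_1 = 19
46 = 1·45 + 1, so a_2 = 1
45 = 45·1 + 0, so a_3 = 45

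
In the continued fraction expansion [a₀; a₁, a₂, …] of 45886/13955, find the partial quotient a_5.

Run the Euclidean algorithm, recording each quotient:
⌊45886/13955⌋ = 3, remainder 4021
⌊13955/4021⌋ = 3, remainder 1892
⌊4021/1892⌋ = 2, remainder 237
⌊1892/237⌋ = 7, remainder 233
⌊237/233⌋ = 1, remainder 4
⌊233/4⌋ = 58, remainder 1

58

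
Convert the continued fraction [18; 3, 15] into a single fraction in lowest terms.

Build up convergents one term at a time:
a_0 = 18: 18/1
a_1 = 3: 55/3
a_2 = 15: 843/46

843/46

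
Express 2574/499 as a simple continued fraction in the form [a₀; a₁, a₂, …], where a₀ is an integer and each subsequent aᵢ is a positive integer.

⌊2574/499⌋ = 5, remainder 79
⌊499/79⌋ = 6, remainder 25
⌊79/25⌋ = 3, remainder 4
⌊25/4⌋ = 6, remainder 1
⌊4/1⌋ = 4, remainder 0

[5; 6, 3, 6, 4]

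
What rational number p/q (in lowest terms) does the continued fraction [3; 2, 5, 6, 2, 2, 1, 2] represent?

Use the convergent recurrence hₖ = aₖ·hₖ₋₁ + hₖ₋₂ (and likewise for the denominators kₖ):
a_0 = 3: 3/1
a_1 = 2: 7/2
a_2 = 5: 38/11
a_3 = 6: 235/68
a_4 = 2: 508/147
a_5 = 2: 1251/362
a_6 = 1: 1759/509
a_7 = 2: 4769/1380

4769/1380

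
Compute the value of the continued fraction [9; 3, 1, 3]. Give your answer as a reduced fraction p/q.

139/15

a_0 = 9: 9/1
a_1 = 3: 28/3
a_2 = 1: 37/4
a_3 = 3: 139/15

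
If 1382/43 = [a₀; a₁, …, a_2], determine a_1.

Run the Euclidean algorithm, recording each quotient:
⌊1382/43⌋ = 32, remainder 6
⌊43/6⌋ = 7, remainder 1

7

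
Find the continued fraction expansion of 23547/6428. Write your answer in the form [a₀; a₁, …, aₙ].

Run the Euclidean algorithm, recording each quotient:
⌊23547/6428⌋ = 3, remainder 4263
⌊6428/4263⌋ = 1, remainder 2165
⌊4263/2165⌋ = 1, remainder 2098
⌊2165/2098⌋ = 1, remainder 67
⌊2098/67⌋ = 31, remainder 21
⌊67/21⌋ = 3, remainder 4
⌊21/4⌋ = 5, remainder 1
⌊4/1⌋ = 4, remainder 0

[3; 1, 1, 1, 31, 3, 5, 4]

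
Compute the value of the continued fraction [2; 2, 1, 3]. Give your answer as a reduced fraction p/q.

a_0 = 2: 2/1
a_1 = 2: 5/2
a_2 = 1: 7/3
a_3 = 3: 26/11

26/11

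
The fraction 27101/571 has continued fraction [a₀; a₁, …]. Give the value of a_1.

Apply division with remainder until the remainder is 0:
27101 ÷ 571 → quotient 47, remainder 264
571 ÷ 264 → quotient 2, remainder 43

2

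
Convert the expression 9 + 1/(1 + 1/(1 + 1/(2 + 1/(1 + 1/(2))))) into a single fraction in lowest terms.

182/19

Start with 2.
1 + 1/(2/1) = 1 + 1/2 = 3/2
2 + 1/(3/2) = 2 + 2/3 = 8/3
1 + 1/(8/3) = 1 + 3/8 = 11/8
1 + 1/(11/8) = 1 + 8/11 = 19/11
9 + 1/(19/11) = 9 + 11/19 = 182/19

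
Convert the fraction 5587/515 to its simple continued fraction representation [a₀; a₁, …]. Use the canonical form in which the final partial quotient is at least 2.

[10; 1, 5, 1, 1, 1, 1, 15]

Apply division with remainder until the remainder is 0:
5587 = 10·515 + 437, so a_0 = 10
515 = 1·437 + 78, so a_1 = 1
437 = 5·78 + 47, so a_2 = 5
78 = 1·47 + 31, so a_3 = 1
47 = 1·31 + 16, so a_4 = 1
31 = 1·16 + 15, so a_5 = 1
16 = 1·15 + 1, so a_6 = 1
15 = 15·1 + 0, so a_7 = 15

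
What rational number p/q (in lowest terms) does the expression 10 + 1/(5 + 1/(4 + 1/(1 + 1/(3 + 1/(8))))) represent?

Start with 8.
3 + 1/(8/1) = 3 + 1/8 = 25/8
1 + 1/(25/8) = 1 + 8/25 = 33/25
4 + 1/(33/25) = 4 + 25/33 = 157/33
5 + 1/(157/33) = 5 + 33/157 = 818/157
10 + 1/(818/157) = 10 + 157/818 = 8337/818

8337/818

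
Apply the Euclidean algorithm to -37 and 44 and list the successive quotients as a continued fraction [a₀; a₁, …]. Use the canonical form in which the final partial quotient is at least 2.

Apply division with remainder until the remainder is 0:
-37 = -1·44 + 7, so a_0 = -1
44 = 6·7 + 2, so a_1 = 6
7 = 3·2 + 1, so a_2 = 3
2 = 2·1 + 0, so a_3 = 2

[-1; 6, 3, 2]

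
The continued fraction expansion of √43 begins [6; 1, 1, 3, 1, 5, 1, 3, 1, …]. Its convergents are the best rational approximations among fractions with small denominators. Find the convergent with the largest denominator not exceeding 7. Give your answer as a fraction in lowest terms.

a_0 = 6: 6/1  (≤ bound)
a_1 = 1: 7/1  (≤ bound)
a_2 = 1: 13/2  (≤ bound)
a_3 = 3: 46/7  (≤ bound)
a_4 = 1: 59/9  (> 7, stop)

46/7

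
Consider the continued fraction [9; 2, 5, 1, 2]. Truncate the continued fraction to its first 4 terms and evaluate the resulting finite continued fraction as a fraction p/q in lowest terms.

123/13

Build up convergents one term at a time:
a_0 = 9: 9/1
a_1 = 2: 19/2
a_2 = 5: 104/11
a_3 = 1: 123/13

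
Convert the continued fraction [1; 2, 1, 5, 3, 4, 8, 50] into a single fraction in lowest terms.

129965/96133

Build up convergents one term at a time:
a_0 = 1: 1/1
a_1 = 2: 3/2
a_2 = 1: 4/3
a_3 = 5: 23/17
a_4 = 3: 73/54
a_5 = 4: 315/233
a_6 = 8: 2593/1918
a_7 = 50: 129965/96133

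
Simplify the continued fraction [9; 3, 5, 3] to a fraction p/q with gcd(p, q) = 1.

a_0 = 9: 9/1
a_1 = 3: 28/3
a_2 = 5: 149/16
a_3 = 3: 475/51

475/51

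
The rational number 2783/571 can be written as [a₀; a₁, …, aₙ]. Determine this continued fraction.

⌊2783/571⌋ = 4, remainder 499
⌊571/499⌋ = 1, remainder 72
⌊499/72⌋ = 6, remainder 67
⌊72/67⌋ = 1, remainder 5
⌊67/5⌋ = 13, remainder 2
⌊5/2⌋ = 2, remainder 1
⌊2/1⌋ = 2, remainder 0

[4; 1, 6, 1, 13, 2, 2]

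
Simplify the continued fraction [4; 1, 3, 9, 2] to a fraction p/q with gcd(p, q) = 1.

371/78

a_0 = 4: 4/1
a_1 = 1: 5/1
a_2 = 3: 19/4
a_3 = 9: 176/37
a_4 = 2: 371/78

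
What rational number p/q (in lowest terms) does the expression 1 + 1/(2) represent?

3/2

a_0 = 1: 1/1
a_1 = 2: 3/2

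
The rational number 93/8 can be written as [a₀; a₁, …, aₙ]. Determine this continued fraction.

Run the Euclidean algorithm, recording each quotient:
93 = 11·8 + 5, so a_0 = 11
8 = 1·5 + 3, so a_1 = 1
5 = 1·3 + 2, so a_2 = 1
3 = 1·2 + 1, so a_3 = 1
2 = 2·1 + 0, so a_4 = 2

[11; 1, 1, 1, 2]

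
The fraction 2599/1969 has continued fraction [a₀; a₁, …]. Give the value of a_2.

Repeatedly divide and take the remainder:
2599 = 1·1969 + 630, so a_0 = 1
1969 = 3·630 + 79, so a_1 = 3
630 = 7·79 + 77, so a_2 = 7

7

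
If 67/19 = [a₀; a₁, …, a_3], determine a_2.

1

67 ÷ 19 → quotient 3, remainder 10
19 ÷ 10 → quotient 1, remainder 9
10 ÷ 9 → quotient 1, remainder 1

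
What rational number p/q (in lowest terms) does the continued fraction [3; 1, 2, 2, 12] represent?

a_0 = 3: 3/1
a_1 = 1: 4/1
a_2 = 2: 11/3
a_3 = 2: 26/7
a_4 = 12: 323/87

323/87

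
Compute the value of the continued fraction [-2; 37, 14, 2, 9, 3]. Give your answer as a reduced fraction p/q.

-62460/31657

a_0 = -2: -2/1
a_1 = 37: -73/37
a_2 = 14: -1024/519
a_3 = 2: -2121/1075
a_4 = 9: -20113/10194
a_5 = 3: -62460/31657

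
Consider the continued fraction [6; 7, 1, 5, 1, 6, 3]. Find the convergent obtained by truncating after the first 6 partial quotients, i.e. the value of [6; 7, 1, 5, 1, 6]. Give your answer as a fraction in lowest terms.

a_0 = 6: 6/1
a_1 = 7: 43/7
a_2 = 1: 49/8
a_3 = 5: 288/47
a_4 = 1: 337/55
a_5 = 6: 2310/377

2310/377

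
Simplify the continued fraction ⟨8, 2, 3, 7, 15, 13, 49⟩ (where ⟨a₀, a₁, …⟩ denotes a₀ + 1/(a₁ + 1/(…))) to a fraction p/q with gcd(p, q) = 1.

Collapse the nested fraction from the inside out:
Start with 49.
13 + 1/(49/1) = 13 + 1/49 = 638/49
15 + 1/(638/49) = 15 + 49/638 = 9619/638
7 + 1/(9619/638) = 7 + 638/9619 = 67971/9619
3 + 1/(67971/9619) = 3 + 9619/67971 = 213532/67971
2 + 1/(213532/67971) = 2 + 67971/213532 = 495035/213532
8 + 1/(495035/213532) = 8 + 213532/495035 = 4173812/495035

4173812/495035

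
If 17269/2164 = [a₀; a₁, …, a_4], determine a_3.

⌊17269/2164⌋ = 7, remainder 2121
⌊2164/2121⌋ = 1, remainder 43
⌊2121/43⌋ = 49, remainder 14
⌊43/14⌋ = 3, remainder 1

3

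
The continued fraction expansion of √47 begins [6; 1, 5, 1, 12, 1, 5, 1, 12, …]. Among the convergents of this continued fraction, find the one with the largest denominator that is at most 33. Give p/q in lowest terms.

a_0 = 6: 6/1  (≤ bound)
a_1 = 1: 7/1  (≤ bound)
a_2 = 5: 41/6  (≤ bound)
a_3 = 1: 48/7  (≤ bound)
a_4 = 12: 617/90  (> 33, stop)

48/7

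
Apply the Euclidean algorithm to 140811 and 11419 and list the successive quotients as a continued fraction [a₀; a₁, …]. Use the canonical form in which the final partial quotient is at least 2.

140811 = 12·11419 + 3783, so a_0 = 12
11419 = 3·3783 + 70, so a_1 = 3
3783 = 54·70 + 3, so a_2 = 54
70 = 23·3 + 1, so a_3 = 23
3 = 3·1 + 0, so a_4 = 3

[12; 3, 54, 23, 3]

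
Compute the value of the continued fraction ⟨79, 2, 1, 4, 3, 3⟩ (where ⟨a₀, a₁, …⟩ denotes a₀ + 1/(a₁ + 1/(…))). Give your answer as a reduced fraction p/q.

11824/149

Starting at the tail and folding back:
Start with 3.
3 + 1/(3/1) = 3 + 1/3 = 10/3
4 + 1/(10/3) = 4 + 3/10 = 43/10
1 + 1/(43/10) = 1 + 10/43 = 53/43
2 + 1/(53/43) = 2 + 43/53 = 149/53
79 + 1/(149/53) = 79 + 53/149 = 11824/149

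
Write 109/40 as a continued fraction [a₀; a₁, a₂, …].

[2; 1, 2, 1, 1, 1, 3]

⌊109/40⌋ = 2, remainder 29
⌊40/29⌋ = 1, remainder 11
⌊29/11⌋ = 2, remainder 7
⌊11/7⌋ = 1, remainder 4
⌊7/4⌋ = 1, remainder 3
⌊4/3⌋ = 1, remainder 1
⌊3/1⌋ = 3, remainder 0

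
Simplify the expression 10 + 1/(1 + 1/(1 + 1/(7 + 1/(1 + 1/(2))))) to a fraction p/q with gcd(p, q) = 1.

Start with 2.
1 + 1/(2/1) = 1 + 1/2 = 3/2
7 + 1/(3/2) = 7 + 2/3 = 23/3
1 + 1/(23/3) = 1 + 3/23 = 26/23
1 + 1/(26/23) = 1 + 23/26 = 49/26
10 + 1/(49/26) = 10 + 26/49 = 516/49

516/49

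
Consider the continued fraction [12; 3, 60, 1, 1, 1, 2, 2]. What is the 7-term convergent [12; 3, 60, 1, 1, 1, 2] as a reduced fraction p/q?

Build up convergents one term at a time:
a_0 = 12: 12/1
a_1 = 3: 37/3
a_2 = 60: 2232/181
a_3 = 1: 2269/184
a_4 = 1: 4501/365
a_5 = 1: 6770/549
a_6 = 2: 18041/1463

18041/1463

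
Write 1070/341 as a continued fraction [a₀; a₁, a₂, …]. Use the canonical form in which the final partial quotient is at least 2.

[3; 7, 3, 1, 11]

Repeatedly divide and take the remainder:
1070 ÷ 341 → quotient 3, remainder 47
341 ÷ 47 → quotient 7, remainder 12
47 ÷ 12 → quotient 3, remainder 11
12 ÷ 11 → quotient 1, remainder 1
11 ÷ 1 → quotient 11, remainder 0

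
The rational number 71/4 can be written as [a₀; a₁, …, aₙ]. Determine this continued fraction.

[17; 1, 3]

⌊71/4⌋ = 17, remainder 3
⌊4/3⌋ = 1, remainder 1
⌊3/1⌋ = 3, remainder 0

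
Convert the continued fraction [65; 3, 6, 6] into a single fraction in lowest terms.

Start with 6.
6 + 1/(6/1) = 6 + 1/6 = 37/6
3 + 1/(37/6) = 3 + 6/37 = 117/37
65 + 1/(117/37) = 65 + 37/117 = 7642/117

7642/117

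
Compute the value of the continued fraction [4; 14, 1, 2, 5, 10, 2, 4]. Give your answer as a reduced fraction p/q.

91475/22486

Start with 4.
2 + 1/(4/1) = 2 + 1/4 = 9/4
10 + 1/(9/4) = 10 + 4/9 = 94/9
5 + 1/(94/9) = 5 + 9/94 = 479/94
2 + 1/(479/94) = 2 + 94/479 = 1052/479
1 + 1/(1052/479) = 1 + 479/1052 = 1531/1052
14 + 1/(1531/1052) = 14 + 1052/1531 = 22486/1531
4 + 1/(22486/1531) = 4 + 1531/22486 = 91475/22486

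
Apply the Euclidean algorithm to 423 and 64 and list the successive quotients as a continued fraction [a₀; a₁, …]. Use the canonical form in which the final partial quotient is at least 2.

[6; 1, 1, 1, 1, 3, 1, 2]

423 = 6·64 + 39, so a_0 = 6
64 = 1·39 + 25, so a_1 = 1
39 = 1·25 + 14, so a_2 = 1
25 = 1·14 + 11, so a_3 = 1
14 = 1·11 + 3, so a_4 = 1
11 = 3·3 + 2, so a_5 = 3
3 = 1·2 + 1, so a_6 = 1
2 = 2·1 + 0, so a_7 = 2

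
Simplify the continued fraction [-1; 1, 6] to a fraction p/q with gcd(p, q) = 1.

-1/7

Start with 6.
1 + 1/(6/1) = 1 + 1/6 = 7/6
-1 + 1/(7/6) = -1 + 6/7 = -1/7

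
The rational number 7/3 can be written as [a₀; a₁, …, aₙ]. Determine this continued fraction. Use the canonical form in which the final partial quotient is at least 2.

[2; 3]

Repeatedly divide and take the remainder:
⌊7/3⌋ = 2, remainder 1
⌊3/1⌋ = 3, remainder 0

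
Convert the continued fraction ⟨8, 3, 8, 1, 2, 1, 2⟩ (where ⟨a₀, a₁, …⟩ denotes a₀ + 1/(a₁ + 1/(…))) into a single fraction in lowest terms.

Starting at the tail and folding back:
Start with 2.
1 + 1/(2/1) = 1 + 1/2 = 3/2
2 + 1/(3/2) = 2 + 2/3 = 8/3
1 + 1/(8/3) = 1 + 3/8 = 11/8
8 + 1/(11/8) = 8 + 8/11 = 96/11
3 + 1/(96/11) = 3 + 11/96 = 299/96
8 + 1/(299/96) = 8 + 96/299 = 2488/299

2488/299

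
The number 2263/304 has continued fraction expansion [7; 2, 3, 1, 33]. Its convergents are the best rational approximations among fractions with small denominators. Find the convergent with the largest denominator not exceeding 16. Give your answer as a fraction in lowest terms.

a_0 = 7: 7/1  (≤ bound)
a_1 = 2: 15/2  (≤ bound)
a_2 = 3: 52/7  (≤ bound)
a_3 = 1: 67/9  (≤ bound)
a_4 = 33: 2263/304  (> 16, stop)

67/9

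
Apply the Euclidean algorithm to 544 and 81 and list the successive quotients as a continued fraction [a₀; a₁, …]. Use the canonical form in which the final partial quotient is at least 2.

[6; 1, 2, 1, 1, 11]

Run the Euclidean algorithm, recording each quotient:
544 = 6·81 + 58, so a_0 = 6
81 = 1·58 + 23, so a_1 = 1
58 = 2·23 + 12, so a_2 = 2
23 = 1·12 + 11, so a_3 = 1
12 = 1·11 + 1, so a_4 = 1
11 = 11·1 + 0, so a_5 = 11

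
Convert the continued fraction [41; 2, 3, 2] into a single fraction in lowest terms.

663/16

a_0 = 41: 41/1
a_1 = 2: 83/2
a_2 = 3: 290/7
a_3 = 2: 663/16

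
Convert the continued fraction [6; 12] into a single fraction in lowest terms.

Start with 12.
6 + 1/(12/1) = 6 + 1/12 = 73/12

73/12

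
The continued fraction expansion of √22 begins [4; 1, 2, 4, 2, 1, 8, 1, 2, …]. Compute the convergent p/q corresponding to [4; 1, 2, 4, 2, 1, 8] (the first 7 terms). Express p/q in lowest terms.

1712/365

Use the convergent recurrence hₖ = aₖ·hₖ₋₁ + hₖ₋₂ (and likewise for the denominators kₖ):
a_0 = 4: 4/1
a_1 = 1: 5/1
a_2 = 2: 14/3
a_3 = 4: 61/13
a_4 = 2: 136/29
a_5 = 1: 197/42
a_6 = 8: 1712/365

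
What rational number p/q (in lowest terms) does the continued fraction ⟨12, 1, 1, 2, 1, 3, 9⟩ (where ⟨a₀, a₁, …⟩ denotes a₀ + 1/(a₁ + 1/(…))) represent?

Start with 9.
3 + 1/(9/1) = 3 + 1/9 = 28/9
1 + 1/(28/9) = 1 + 9/28 = 37/28
2 + 1/(37/28) = 2 + 28/37 = 102/37
1 + 1/(102/37) = 1 + 37/102 = 139/102
1 + 1/(139/102) = 1 + 102/139 = 241/139
12 + 1/(241/139) = 12 + 139/241 = 3031/241

3031/241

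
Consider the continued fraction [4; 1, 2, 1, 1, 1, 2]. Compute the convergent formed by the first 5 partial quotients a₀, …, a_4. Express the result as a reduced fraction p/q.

33/7

Work from the innermost term outward:
Start with 1.
1 + 1/(1/1) = 1 + 1/1 = 2/1
2 + 1/(2/1) = 2 + 1/2 = 5/2
1 + 1/(5/2) = 1 + 2/5 = 7/5
4 + 1/(7/5) = 4 + 5/7 = 33/7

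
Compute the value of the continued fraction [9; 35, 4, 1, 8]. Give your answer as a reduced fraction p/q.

Work from the innermost term outward:
Start with 8.
1 + 1/(8/1) = 1 + 1/8 = 9/8
4 + 1/(9/8) = 4 + 8/9 = 44/9
35 + 1/(44/9) = 35 + 9/44 = 1549/44
9 + 1/(1549/44) = 9 + 44/1549 = 13985/1549

13985/1549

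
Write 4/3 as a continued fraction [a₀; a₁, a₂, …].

4 = 1·3 + 1, so a_0 = 1
3 = 3·1 + 0, so a_1 = 3

[1; 3]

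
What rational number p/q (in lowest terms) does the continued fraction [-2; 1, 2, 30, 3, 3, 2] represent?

a_0 = -2: -2/1
a_1 = 1: -1/1
a_2 = 2: -4/3
a_3 = 30: -121/91
a_4 = 3: -367/276
a_5 = 3: -1222/919
a_6 = 2: -2811/2114

-2811/2114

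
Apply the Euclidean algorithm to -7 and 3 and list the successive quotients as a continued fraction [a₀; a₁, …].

⌊-7/3⌋ = -3, remainder 2
⌊3/2⌋ = 1, remainder 1
⌊2/1⌋ = 2, remainder 0

[-3; 1, 2]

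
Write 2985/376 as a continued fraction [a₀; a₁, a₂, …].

[7; 1, 15, 2, 1, 7]

2985 = 7·376 + 353, so a_0 = 7
376 = 1·353 + 23, so a_1 = 1
353 = 15·23 + 8, so a_2 = 15
23 = 2·8 + 7, so a_3 = 2
8 = 1·7 + 1, so a_4 = 1
7 = 7·1 + 0, so a_5 = 7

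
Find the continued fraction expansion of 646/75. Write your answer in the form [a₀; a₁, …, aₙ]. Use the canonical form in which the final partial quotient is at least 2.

[8; 1, 1, 1, 1, 2, 2, 2]

⌊646/75⌋ = 8, remainder 46
⌊75/46⌋ = 1, remainder 29
⌊46/29⌋ = 1, remainder 17
⌊29/17⌋ = 1, remainder 12
⌊17/12⌋ = 1, remainder 5
⌊12/5⌋ = 2, remainder 2
⌊5/2⌋ = 2, remainder 1
⌊2/1⌋ = 2, remainder 0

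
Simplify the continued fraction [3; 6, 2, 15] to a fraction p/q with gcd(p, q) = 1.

a_0 = 3: 3/1
a_1 = 6: 19/6
a_2 = 2: 41/13
a_3 = 15: 634/201

634/201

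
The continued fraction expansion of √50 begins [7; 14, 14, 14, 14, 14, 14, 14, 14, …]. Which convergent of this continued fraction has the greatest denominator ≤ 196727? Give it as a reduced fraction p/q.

List convergents until the denominator exceeds the bound:
a_0 = 7: 7/1  (≤ bound)
a_1 = 14: 99/14  (≤ bound)
a_2 = 14: 1393/197  (≤ bound)
a_3 = 14: 19601/2772  (≤ bound)
a_4 = 14: 275807/39005  (≤ bound)
a_5 = 14: 3880899/548842  (> 196727, stop)

275807/39005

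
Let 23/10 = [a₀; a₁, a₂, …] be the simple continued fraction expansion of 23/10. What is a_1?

3

Repeatedly divide and take the remainder:
⌊23/10⌋ = 2, remainder 3
⌊10/3⌋ = 3, remainder 1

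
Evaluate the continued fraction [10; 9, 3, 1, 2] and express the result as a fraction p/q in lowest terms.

1031/102

Start with 2.
1 + 1/(2/1) = 1 + 1/2 = 3/2
3 + 1/(3/2) = 3 + 2/3 = 11/3
9 + 1/(11/3) = 9 + 3/11 = 102/11
10 + 1/(102/11) = 10 + 11/102 = 1031/102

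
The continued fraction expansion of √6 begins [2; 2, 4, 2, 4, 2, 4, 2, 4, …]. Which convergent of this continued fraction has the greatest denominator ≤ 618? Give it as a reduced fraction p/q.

List convergents until the denominator exceeds the bound:
a_0 = 2: 2/1  (≤ bound)
a_1 = 2: 5/2  (≤ bound)
a_2 = 4: 22/9  (≤ bound)
a_3 = 2: 49/20  (≤ bound)
a_4 = 4: 218/89  (≤ bound)
a_5 = 2: 485/198  (≤ bound)
a_6 = 4: 2158/881  (> 618, stop)

485/198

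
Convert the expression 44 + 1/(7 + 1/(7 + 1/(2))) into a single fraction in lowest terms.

4723/107

Start with 2.
7 + 1/(2/1) = 7 + 1/2 = 15/2
7 + 1/(15/2) = 7 + 2/15 = 107/15
44 + 1/(107/15) = 44 + 15/107 = 4723/107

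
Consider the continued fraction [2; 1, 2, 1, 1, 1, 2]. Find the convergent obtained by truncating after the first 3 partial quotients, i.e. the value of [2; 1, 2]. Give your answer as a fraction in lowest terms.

8/3

Use the convergent recurrence hₖ = aₖ·hₖ₋₁ + hₖ₋₂ (and likewise for the denominators kₖ):
a_0 = 2: 2/1
a_1 = 1: 3/1
a_2 = 2: 8/3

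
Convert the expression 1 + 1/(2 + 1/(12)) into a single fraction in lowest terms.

37/25

Use the convergent recurrence hₖ = aₖ·hₖ₋₁ + hₖ₋₂ (and likewise for the denominators kₖ):
a_0 = 1: 1/1
a_1 = 2: 3/2
a_2 = 12: 37/25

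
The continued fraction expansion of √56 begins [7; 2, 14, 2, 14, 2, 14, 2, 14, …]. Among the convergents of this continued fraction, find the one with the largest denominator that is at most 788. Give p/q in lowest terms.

449/60

a_0 = 7: 7/1  (≤ bound)
a_1 = 2: 15/2  (≤ bound)
a_2 = 14: 217/29  (≤ bound)
a_3 = 2: 449/60  (≤ bound)
a_4 = 14: 6503/869  (> 788, stop)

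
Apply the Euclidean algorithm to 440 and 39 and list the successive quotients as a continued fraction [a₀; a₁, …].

[11; 3, 1, 1, 5]

440 = 11·39 + 11, so a_0 = 11
39 = 3·11 + 6, so a_1 = 3
11 = 1·6 + 5, so a_2 = 1
6 = 1·5 + 1, so a_3 = 1
5 = 5·1 + 0, so a_4 = 5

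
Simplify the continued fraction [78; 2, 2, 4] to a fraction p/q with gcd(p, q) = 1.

1725/22

Use the convergent recurrence hₖ = aₖ·hₖ₋₁ + hₖ₋₂ (and likewise for the denominators kₖ):
a_0 = 78: 78/1
a_1 = 2: 157/2
a_2 = 2: 392/5
a_3 = 4: 1725/22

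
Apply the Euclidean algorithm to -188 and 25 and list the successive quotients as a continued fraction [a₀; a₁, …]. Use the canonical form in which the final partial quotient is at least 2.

-188 ÷ 25 → quotient -8, remainder 12
25 ÷ 12 → quotient 2, remainder 1
12 ÷ 1 → quotient 12, remainder 0

[-8; 2, 12]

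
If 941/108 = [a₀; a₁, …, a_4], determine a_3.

Run the Euclidean algorithm, recording each quotient:
941 ÷ 108 → quotient 8, remainder 77
108 ÷ 77 → quotient 1, remainder 31
77 ÷ 31 → quotient 2, remainder 15
31 ÷ 15 → quotient 2, remainder 1

2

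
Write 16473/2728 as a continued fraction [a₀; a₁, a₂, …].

Repeatedly divide and take the remainder:
⌊16473/2728⌋ = 6, remainder 105
⌊2728/105⌋ = 25, remainder 103
⌊105/103⌋ = 1, remainder 2
⌊103/2⌋ = 51, remainder 1
⌊2/1⌋ = 2, remainder 0

[6; 25, 1, 51, 2]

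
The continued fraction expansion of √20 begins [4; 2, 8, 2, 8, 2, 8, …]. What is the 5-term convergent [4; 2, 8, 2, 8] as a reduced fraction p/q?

1364/305

Build up convergents one term at a time:
a_0 = 4: 4/1
a_1 = 2: 9/2
a_2 = 8: 76/17
a_3 = 2: 161/36
a_4 = 8: 1364/305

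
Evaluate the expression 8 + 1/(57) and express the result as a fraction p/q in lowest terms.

457/57

Build up convergents one term at a time:
a_0 = 8: 8/1
a_1 = 57: 457/57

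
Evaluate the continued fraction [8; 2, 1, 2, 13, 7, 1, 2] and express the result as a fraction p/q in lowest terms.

a_0 = 8: 8/1
a_1 = 2: 17/2
a_2 = 1: 25/3
a_3 = 2: 67/8
a_4 = 13: 896/107
a_5 = 7: 6339/757
a_6 = 1: 7235/864
a_7 = 2: 20809/2485

20809/2485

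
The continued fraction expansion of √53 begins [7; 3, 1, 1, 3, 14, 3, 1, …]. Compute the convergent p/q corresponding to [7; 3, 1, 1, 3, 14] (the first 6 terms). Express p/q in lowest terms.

2599/357

a_0 = 7: 7/1
a_1 = 3: 22/3
a_2 = 1: 29/4
a_3 = 1: 51/7
a_4 = 3: 182/25
a_5 = 14: 2599/357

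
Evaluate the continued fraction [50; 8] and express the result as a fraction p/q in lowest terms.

401/8

Start with 8.
50 + 1/(8/1) = 50 + 1/8 = 401/8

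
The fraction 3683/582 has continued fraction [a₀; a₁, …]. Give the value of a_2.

21

⌊3683/582⌋ = 6, remainder 191
⌊582/191⌋ = 3, remainder 9
⌊191/9⌋ = 21, remainder 2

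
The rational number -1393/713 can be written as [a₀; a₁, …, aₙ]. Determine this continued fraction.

-1393 = -2·713 + 33, so a_0 = -2
713 = 21·33 + 20, so a_1 = 21
33 = 1·20 + 13, so a_2 = 1
20 = 1·13 + 7, so a_3 = 1
13 = 1·7 + 6, so a_4 = 1
7 = 1·6 + 1, so a_5 = 1
6 = 6·1 + 0, so a_6 = 6

[-2; 21, 1, 1, 1, 1, 6]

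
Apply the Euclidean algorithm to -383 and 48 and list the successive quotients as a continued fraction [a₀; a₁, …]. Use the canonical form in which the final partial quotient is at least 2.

-383 ÷ 48 → quotient -8, remainder 1
48 ÷ 1 → quotient 48, remainder 0

[-8; 48]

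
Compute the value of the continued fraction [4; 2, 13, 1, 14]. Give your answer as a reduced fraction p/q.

a_0 = 4: 4/1
a_1 = 2: 9/2
a_2 = 13: 121/27
a_3 = 1: 130/29
a_4 = 14: 1941/433

1941/433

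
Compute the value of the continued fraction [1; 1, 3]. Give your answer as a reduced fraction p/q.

Starting at the tail and folding back:
Start with 3.
1 + 1/(3/1) = 1 + 1/3 = 4/3
1 + 1/(4/3) = 1 + 3/4 = 7/4

7/4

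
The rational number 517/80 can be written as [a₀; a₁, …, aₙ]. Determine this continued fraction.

Run the Euclidean algorithm, recording each quotient:
517 ÷ 80 → quotient 6, remainder 37
80 ÷ 37 → quotient 2, remainder 6
37 ÷ 6 → quotient 6, remainder 1
6 ÷ 1 → quotient 6, remainder 0

[6; 2, 6, 6]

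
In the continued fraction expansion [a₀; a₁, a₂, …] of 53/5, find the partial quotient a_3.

2

Apply division with remainder until the remainder is 0:
53 ÷ 5 → quotient 10, remainder 3
5 ÷ 3 → quotient 1, remainder 2
3 ÷ 2 → quotient 1, remainder 1
2 ÷ 1 → quotient 2, remainder 0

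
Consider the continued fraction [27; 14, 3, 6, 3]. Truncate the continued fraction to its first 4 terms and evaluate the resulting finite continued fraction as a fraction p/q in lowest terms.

7363/272

Starting at the tail and folding back:
Start with 6.
3 + 1/(6/1) = 3 + 1/6 = 19/6
14 + 1/(19/6) = 14 + 6/19 = 272/19
27 + 1/(272/19) = 27 + 19/272 = 7363/272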